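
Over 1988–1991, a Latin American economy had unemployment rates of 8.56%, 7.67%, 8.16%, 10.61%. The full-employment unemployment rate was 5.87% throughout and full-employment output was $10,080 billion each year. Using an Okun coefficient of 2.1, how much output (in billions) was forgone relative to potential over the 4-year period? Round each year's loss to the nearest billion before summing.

Year 1988: gap = -2.1 × (8.56 - 5.87) = -5.649%, loss ≈ 10080 × 5.649/100 ≈ 569.
Year 1989: gap = -2.1 × (7.67 - 5.87) = -3.78%, loss ≈ 10080 × 3.78/100 ≈ 381.
Year 1990: gap = -2.1 × (8.16 - 5.87) = -4.809%, loss ≈ 10080 × 4.809/100 ≈ 485.
Year 1991: gap = -2.1 × (10.61 - 5.87) = -9.954%, loss ≈ 10080 × 9.954/100 ≈ 1003.
Total lost output = 569 + 381 + 485 + 1003 = 2438 billion.

$2,438 billion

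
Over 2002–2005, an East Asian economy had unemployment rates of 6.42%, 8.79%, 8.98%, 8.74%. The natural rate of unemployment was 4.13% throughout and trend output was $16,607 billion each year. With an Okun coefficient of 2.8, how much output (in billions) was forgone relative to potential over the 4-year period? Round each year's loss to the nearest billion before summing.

Year 2002: gap = -2.8 × (6.42 - 4.13) = -6.412%, loss ≈ 16607 × 6.412/100 ≈ 1065.
Year 2003: gap = -2.8 × (8.79 - 4.13) = -13.048%, loss ≈ 16607 × 13.048/100 ≈ 2167.
Year 2004: gap = -2.8 × (8.98 - 4.13) = -13.58%, loss ≈ 16607 × 13.58/100 ≈ 2255.
Year 2005: gap = -2.8 × (8.74 - 4.13) = -12.908%, loss ≈ 16607 × 12.908/100 ≈ 2144.
Total lost output = 1065 + 2167 + 2255 + 2144 = 7631 billion.

$7,631 billion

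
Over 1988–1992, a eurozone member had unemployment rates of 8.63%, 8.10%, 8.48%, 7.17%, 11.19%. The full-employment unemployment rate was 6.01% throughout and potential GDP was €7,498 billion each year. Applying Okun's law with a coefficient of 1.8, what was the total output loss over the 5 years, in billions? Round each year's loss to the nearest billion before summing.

Year 1988: gap = -1.8 × (8.63 - 6.01) = -4.716%, loss ≈ 7498 × 4.716/100 ≈ 354.
Year 1989: gap = -1.8 × (8.1 - 6.01) = -3.762%, loss ≈ 7498 × 3.762/100 ≈ 282.
Year 1990: gap = -1.8 × (8.48 - 6.01) = -4.446%, loss ≈ 7498 × 4.446/100 ≈ 333.
Year 1991: gap = -1.8 × (7.17 - 6.01) = -2.088%, loss ≈ 7498 × 2.088/100 ≈ 157.
Year 1992: gap = -1.8 × (11.19 - 6.01) = -9.324%, loss ≈ 7498 × 9.324/100 ≈ 699.
Total lost output = 354 + 282 + 333 + 157 + 699 = 1825 billion.

€1,825 billion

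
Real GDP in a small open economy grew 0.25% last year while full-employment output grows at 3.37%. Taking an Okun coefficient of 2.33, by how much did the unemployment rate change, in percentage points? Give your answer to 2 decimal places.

Growth-rate Okun's law: g_Y = g_Y* - β × Δu, so Δu = (g_Y* - g_Y)/β.
Δu = (3.37 - 0.25)/2.33 = 3.12/2.33 = 1.34 percentage points.

1.34 percentage points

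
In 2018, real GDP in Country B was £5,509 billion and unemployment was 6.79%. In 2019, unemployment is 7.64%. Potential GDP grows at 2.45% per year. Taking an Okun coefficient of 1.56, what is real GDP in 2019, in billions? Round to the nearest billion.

Δu = 7.64 - 6.79 = 0.85 points.
Okun's law (growth form): g_Y = g_Y* - β × Δu = 2.45 - 1.56 × (0.85) = 2.45 - 1.326 = 1.124%.
Real GDP in the next year = 5509 × (1 + 1.124/100) = 5509 × 1.01124 ≈ 5571 billion.

£5,571 billion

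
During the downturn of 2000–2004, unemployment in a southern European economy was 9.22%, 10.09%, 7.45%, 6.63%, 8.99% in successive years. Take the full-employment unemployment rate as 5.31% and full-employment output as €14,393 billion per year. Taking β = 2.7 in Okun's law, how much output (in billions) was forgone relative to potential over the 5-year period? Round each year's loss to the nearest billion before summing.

Year 2000: gap = -2.7 × (9.22 - 5.31) = -10.557%, loss ≈ 14393 × 10.557/100 ≈ 1519.
Year 2001: gap = -2.7 × (10.09 - 5.31) = -12.906%, loss ≈ 14393 × 12.906/100 ≈ 1858.
Year 2002: gap = -2.7 × (7.45 - 5.31) = -5.778%, loss ≈ 14393 × 5.778/100 ≈ 832.
Year 2003: gap = -2.7 × (6.63 - 5.31) = -3.564%, loss ≈ 14393 × 3.564/100 ≈ 513.
Year 2004: gap = -2.7 × (8.99 - 5.31) = -9.936%, loss ≈ 14393 × 9.936/100 ≈ 1430.
Total lost output = 1519 + 1858 + 832 + 513 + 1430 = 6152 billion.

€6,152 billion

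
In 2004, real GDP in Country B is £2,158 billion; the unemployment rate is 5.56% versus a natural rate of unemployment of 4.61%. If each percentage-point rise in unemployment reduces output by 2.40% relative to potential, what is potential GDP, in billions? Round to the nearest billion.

Unemployment gap = 5.56 - 4.61 = 0.95 points, so output gap = -2.4 × 0.95 = -2.28%.
Since Y = Y* × (1 + gap/100), Y* = 2158/0.9772 ≈ 2208 billion.

£2,208 billion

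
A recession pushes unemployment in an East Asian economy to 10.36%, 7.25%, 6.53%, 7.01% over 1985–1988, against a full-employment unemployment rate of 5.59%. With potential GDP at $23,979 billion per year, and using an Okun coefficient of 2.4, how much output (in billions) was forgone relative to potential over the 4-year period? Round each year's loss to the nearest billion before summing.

Year 1985: gap = -2.4 × (10.36 - 5.59) = -11.448%, loss ≈ 23979 × 11.448/100 ≈ 2745.
Year 1986: gap = -2.4 × (7.25 - 5.59) = -3.984%, loss ≈ 23979 × 3.984/100 ≈ 955.
Year 1987: gap = -2.4 × (6.53 - 5.59) = -2.256%, loss ≈ 23979 × 2.256/100 ≈ 541.
Year 1988: gap = -2.4 × (7.01 - 5.59) = -3.408%, loss ≈ 23979 × 3.408/100 ≈ 817.
Total lost output = 2745 + 955 + 541 + 817 = 5058 billion.

$5,058 billion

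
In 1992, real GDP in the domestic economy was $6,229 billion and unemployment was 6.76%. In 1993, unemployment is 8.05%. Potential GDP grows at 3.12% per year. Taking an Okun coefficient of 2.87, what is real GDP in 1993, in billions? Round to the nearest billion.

$6,193 billion

Δu = 8.05 - 6.76 = 1.29 points.
Okun's law (growth form): g_Y = g_Y* - β × Δu = 3.12 - 2.87 × (1.29) = 3.12 - 3.7023 = -0.5823%.
Real GDP in the next year = 6229 × (1 - 0.5823/100) = 6229 × 0.994177 ≈ 6193 billion.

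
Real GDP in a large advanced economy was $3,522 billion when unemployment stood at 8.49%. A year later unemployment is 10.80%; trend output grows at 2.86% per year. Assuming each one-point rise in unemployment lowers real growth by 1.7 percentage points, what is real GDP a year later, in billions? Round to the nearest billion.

Δu = 10.8 - 8.49 = 2.31 points.
Okun's law (growth form): g_Y = g_Y* - β × Δu = 2.86 - 1.7 × (2.31) = 2.86 - 3.927 = -1.067%.
Real GDP in the next year = 3522 × (1 - 1.067/100) = 3522 × 0.98933 ≈ 3484 billion.

$3,484 billion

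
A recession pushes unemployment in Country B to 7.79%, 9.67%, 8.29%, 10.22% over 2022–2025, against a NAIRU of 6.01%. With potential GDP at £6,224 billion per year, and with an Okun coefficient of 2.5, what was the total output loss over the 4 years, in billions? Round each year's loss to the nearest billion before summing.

£1,856 billion

Year 2022: gap = -2.5 × (7.79 - 6.01) = -4.45%, loss ≈ 6224 × 4.45/100 ≈ 277.
Year 2023: gap = -2.5 × (9.67 - 6.01) = -9.15%, loss ≈ 6224 × 9.15/100 ≈ 569.
Year 2024: gap = -2.5 × (8.29 - 6.01) = -5.7%, loss ≈ 6224 × 5.7/100 ≈ 355.
Year 2025: gap = -2.5 × (10.22 - 6.01) = -10.525%, loss ≈ 6224 × 10.525/100 ≈ 655.
Total lost output = 277 + 569 + 355 + 655 = 1856 billion.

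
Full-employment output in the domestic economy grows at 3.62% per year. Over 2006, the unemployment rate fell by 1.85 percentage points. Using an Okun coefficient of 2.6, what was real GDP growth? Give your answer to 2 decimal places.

Growth-rate Okun's law: g_Y = g_Y* - β × Δu.
g_Y = 3.62 - 2.6 × (-1.85) = 3.62 + 4.81 = 8.43%, i.e. 8.43% to 2 d.p.

8.43%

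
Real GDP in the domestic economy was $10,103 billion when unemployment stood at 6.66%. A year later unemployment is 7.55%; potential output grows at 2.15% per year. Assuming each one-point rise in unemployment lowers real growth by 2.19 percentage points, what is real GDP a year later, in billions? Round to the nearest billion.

$10,123 billion

Δu = 7.55 - 6.66 = 0.89 points.
Okun's law (growth form): g_Y = g_Y* - β × Δu = 2.15 - 2.19 × (0.89) = 2.15 - 1.9491 = 0.2009%.
Real GDP in the next year = 10103 × (1 + 0.2009/100) = 10103 × 1.002009 ≈ 10123 billion.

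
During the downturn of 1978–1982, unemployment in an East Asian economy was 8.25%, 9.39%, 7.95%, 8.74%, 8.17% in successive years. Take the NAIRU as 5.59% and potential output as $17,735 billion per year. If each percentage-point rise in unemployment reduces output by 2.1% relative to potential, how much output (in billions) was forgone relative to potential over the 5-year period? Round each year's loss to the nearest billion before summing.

Year 1978: gap = -2.1 × (8.25 - 5.59) = -5.586%, loss ≈ 17735 × 5.586/100 ≈ 991.
Year 1979: gap = -2.1 × (9.39 - 5.59) = -7.98%, loss ≈ 17735 × 7.98/100 ≈ 1415.
Year 1980: gap = -2.1 × (7.95 - 5.59) = -4.956%, loss ≈ 17735 × 4.956/100 ≈ 879.
Year 1981: gap = -2.1 × (8.74 - 5.59) = -6.615%, loss ≈ 17735 × 6.615/100 ≈ 1173.
Year 1982: gap = -2.1 × (8.17 - 5.59) = -5.418%, loss ≈ 17735 × 5.418/100 ≈ 961.
Total lost output = 991 + 1415 + 879 + 1173 + 961 = 5419 billion.

$5,419 billion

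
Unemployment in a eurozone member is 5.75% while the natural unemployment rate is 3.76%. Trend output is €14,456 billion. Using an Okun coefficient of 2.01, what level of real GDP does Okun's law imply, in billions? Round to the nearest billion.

€13,878 billion

Unemployment gap = 5.75 - 3.76 = 1.99 points, so the output gap is -2.01 × 1.99 = -3.9999%.
Actual GDP = 14456 × (1 - 3.9999/100) = 14456 × 0.960001 ≈ 13878 billion.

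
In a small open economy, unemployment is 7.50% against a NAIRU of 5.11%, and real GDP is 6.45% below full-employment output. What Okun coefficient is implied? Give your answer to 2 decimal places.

Okun's law: output gap = -β × (u - u*).
-6.45 = -β × (7.5 - 5.11) = -β × 2.39, so β = 6.45/2.39 = 2.70.

β ≈ 2.70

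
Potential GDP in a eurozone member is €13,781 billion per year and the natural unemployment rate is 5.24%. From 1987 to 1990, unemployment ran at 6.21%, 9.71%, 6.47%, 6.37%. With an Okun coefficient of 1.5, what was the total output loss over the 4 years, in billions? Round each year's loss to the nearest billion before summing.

€1,613 billion

Year 1987: gap = -1.5 × (6.21 - 5.24) = -1.455%, loss ≈ 13781 × 1.455/100 ≈ 201.
Year 1988: gap = -1.5 × (9.71 - 5.24) = -6.705%, loss ≈ 13781 × 6.705/100 ≈ 924.
Year 1989: gap = -1.5 × (6.47 - 5.24) = -1.845%, loss ≈ 13781 × 1.845/100 ≈ 254.
Year 1990: gap = -1.5 × (6.37 - 5.24) = -1.695%, loss ≈ 13781 × 1.695/100 ≈ 234.
Total lost output = 201 + 924 + 254 + 234 = 1613 billion.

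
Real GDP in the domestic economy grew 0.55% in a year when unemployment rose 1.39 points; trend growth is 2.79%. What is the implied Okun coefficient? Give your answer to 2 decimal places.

β ≈ 1.61

Growth form: g_Y = g_Y* - β × Δu, so β = (g_Y* - g_Y)/Δu.
β = (2.79 - 0.55)/1.39 = 2.24/1.39 = 1.61.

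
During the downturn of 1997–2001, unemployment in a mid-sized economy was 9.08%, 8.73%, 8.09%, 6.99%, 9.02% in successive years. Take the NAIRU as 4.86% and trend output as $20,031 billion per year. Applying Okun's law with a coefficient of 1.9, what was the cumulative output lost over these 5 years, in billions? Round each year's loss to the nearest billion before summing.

Year 1997: gap = -1.9 × (9.08 - 4.86) = -8.018%, loss ≈ 20031 × 8.018/100 ≈ 1606.
Year 1998: gap = -1.9 × (8.73 - 4.86) = -7.353%, loss ≈ 20031 × 7.353/100 ≈ 1473.
Year 1999: gap = -1.9 × (8.09 - 4.86) = -6.137%, loss ≈ 20031 × 6.137/100 ≈ 1229.
Year 2000: gap = -1.9 × (6.99 - 4.86) = -4.047%, loss ≈ 20031 × 4.047/100 ≈ 811.
Year 2001: gap = -1.9 × (9.02 - 4.86) = -7.904%, loss ≈ 20031 × 7.904/100 ≈ 1583.
Total lost output = 1606 + 1473 + 1229 + 811 + 1583 = 6702 billion.

$6,702 billion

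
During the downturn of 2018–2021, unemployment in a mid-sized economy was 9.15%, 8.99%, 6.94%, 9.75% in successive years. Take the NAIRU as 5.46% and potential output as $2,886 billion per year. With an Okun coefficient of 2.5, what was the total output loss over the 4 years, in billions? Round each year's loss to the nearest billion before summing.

$938 billion

Year 2018: gap = -2.5 × (9.15 - 5.46) = -9.225%, loss ≈ 2886 × 9.225/100 ≈ 266.
Year 2019: gap = -2.5 × (8.99 - 5.46) = -8.825%, loss ≈ 2886 × 8.825/100 ≈ 255.
Year 2020: gap = -2.5 × (6.94 - 5.46) = -3.7%, loss ≈ 2886 × 3.7/100 ≈ 107.
Year 2021: gap = -2.5 × (9.75 - 5.46) = -10.725%, loss ≈ 2886 × 10.725/100 ≈ 310.
Total lost output = 266 + 255 + 107 + 310 = 938 billion.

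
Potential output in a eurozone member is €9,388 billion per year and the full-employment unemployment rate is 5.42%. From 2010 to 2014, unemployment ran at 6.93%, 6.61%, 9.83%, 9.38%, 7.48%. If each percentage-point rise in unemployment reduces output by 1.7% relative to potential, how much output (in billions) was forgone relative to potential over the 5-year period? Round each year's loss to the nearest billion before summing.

Year 2010: gap = -1.7 × (6.93 - 5.42) = -2.567%, loss ≈ 9388 × 2.567/100 ≈ 241.
Year 2011: gap = -1.7 × (6.61 - 5.42) = -2.023%, loss ≈ 9388 × 2.023/100 ≈ 190.
Year 2012: gap = -1.7 × (9.83 - 5.42) = -7.497%, loss ≈ 9388 × 7.497/100 ≈ 704.
Year 2013: gap = -1.7 × (9.38 - 5.42) = -6.732%, loss ≈ 9388 × 6.732/100 ≈ 632.
Year 2014: gap = -1.7 × (7.48 - 5.42) = -3.502%, loss ≈ 9388 × 3.502/100 ≈ 329.
Total lost output = 241 + 190 + 704 + 632 + 329 = 2096 billion.

€2,096 billion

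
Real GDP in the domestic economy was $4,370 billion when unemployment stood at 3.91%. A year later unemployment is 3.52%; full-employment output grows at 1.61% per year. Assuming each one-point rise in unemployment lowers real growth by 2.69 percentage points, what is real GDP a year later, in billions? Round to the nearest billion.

Δu = 3.52 - 3.91 = -0.39 points.
Okun's law (growth form): g_Y = g_Y* - β × Δu = 1.61 - 2.69 × (-0.39) = 1.61 + 1.0491 = 2.6591%.
Real GDP in the next year = 4370 × (1 + 2.6591/100) = 4370 × 1.026591 ≈ 4486 billion.

$4,486 billion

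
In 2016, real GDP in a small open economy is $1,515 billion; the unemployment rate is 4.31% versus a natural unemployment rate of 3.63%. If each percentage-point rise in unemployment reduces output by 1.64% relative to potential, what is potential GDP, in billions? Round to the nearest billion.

$1,532 billion

Unemployment gap = 4.31 - 3.63 = 0.68 points, so output gap = -1.64 × 0.68 = -1.1152%.
Since Y = Y* × (1 + gap/100), Y* = 1515/0.988848 ≈ 1532 billion.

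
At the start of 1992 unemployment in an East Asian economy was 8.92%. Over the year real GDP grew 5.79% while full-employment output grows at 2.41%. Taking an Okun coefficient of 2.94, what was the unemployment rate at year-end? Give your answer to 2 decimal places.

7.77%

Growth-rate Okun's law: g_Y = g_Y* - β × Δu, so Δu = (g_Y* - g_Y)/β.
Δu = (2.41 - 5.79)/2.94 = -3.38/2.94 = -1.15 percentage points.
Year-end unemployment = 8.92 - 1.15 = 7.77%.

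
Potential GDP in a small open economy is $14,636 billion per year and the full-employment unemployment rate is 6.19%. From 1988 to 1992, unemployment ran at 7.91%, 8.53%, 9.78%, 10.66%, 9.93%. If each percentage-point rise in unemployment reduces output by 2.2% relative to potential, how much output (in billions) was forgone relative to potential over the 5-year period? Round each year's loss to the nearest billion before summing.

$5,106 billion

Year 1988: gap = -2.2 × (7.91 - 6.19) = -3.784%, loss ≈ 14636 × 3.784/100 ≈ 554.
Year 1989: gap = -2.2 × (8.53 - 6.19) = -5.148%, loss ≈ 14636 × 5.148/100 ≈ 753.
Year 1990: gap = -2.2 × (9.78 - 6.19) = -7.898%, loss ≈ 14636 × 7.898/100 ≈ 1156.
Year 1991: gap = -2.2 × (10.66 - 6.19) = -9.834%, loss ≈ 14636 × 9.834/100 ≈ 1439.
Year 1992: gap = -2.2 × (9.93 - 6.19) = -8.228%, loss ≈ 14636 × 8.228/100 ≈ 1204.
Total lost output = 554 + 753 + 1156 + 1439 + 1204 = 5106 billion.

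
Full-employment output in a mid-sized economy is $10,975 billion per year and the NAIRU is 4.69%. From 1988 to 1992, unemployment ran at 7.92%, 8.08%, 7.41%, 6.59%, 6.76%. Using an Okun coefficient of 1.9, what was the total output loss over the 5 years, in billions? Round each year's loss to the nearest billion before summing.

Year 1988: gap = -1.9 × (7.92 - 4.69) = -6.137%, loss ≈ 10975 × 6.137/100 ≈ 674.
Year 1989: gap = -1.9 × (8.08 - 4.69) = -6.441%, loss ≈ 10975 × 6.441/100 ≈ 707.
Year 1990: gap = -1.9 × (7.41 - 4.69) = -5.168%, loss ≈ 10975 × 5.168/100 ≈ 567.
Year 1991: gap = -1.9 × (6.59 - 4.69) = -3.61%, loss ≈ 10975 × 3.61/100 ≈ 396.
Year 1992: gap = -1.9 × (6.76 - 4.69) = -3.933%, loss ≈ 10975 × 3.933/100 ≈ 432.
Total lost output = 674 + 707 + 567 + 396 + 432 = 2776 billion.

$2,776 billion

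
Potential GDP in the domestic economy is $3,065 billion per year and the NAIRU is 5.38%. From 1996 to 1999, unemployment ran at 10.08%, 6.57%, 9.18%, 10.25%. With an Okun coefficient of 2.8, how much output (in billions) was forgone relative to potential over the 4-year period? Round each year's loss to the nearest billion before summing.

$1,249 billion

Year 1996: gap = -2.8 × (10.08 - 5.38) = -13.16%, loss ≈ 3065 × 13.16/100 ≈ 403.
Year 1997: gap = -2.8 × (6.57 - 5.38) = -3.332%, loss ≈ 3065 × 3.332/100 ≈ 102.
Year 1998: gap = -2.8 × (9.18 - 5.38) = -10.64%, loss ≈ 3065 × 10.64/100 ≈ 326.
Year 1999: gap = -2.8 × (10.25 - 5.38) = -13.636%, loss ≈ 3065 × 13.636/100 ≈ 418.
Total lost output = 403 + 102 + 326 + 418 = 1249 billion.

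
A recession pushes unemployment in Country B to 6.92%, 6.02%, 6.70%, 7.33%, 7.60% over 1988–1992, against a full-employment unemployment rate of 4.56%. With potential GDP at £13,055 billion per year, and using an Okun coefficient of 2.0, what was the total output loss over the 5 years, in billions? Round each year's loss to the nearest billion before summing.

Year 1988: gap = -2.0 × (6.92 - 4.56) = -4.72%, loss ≈ 13055 × 4.72/100 ≈ 616.
Year 1989: gap = -2.0 × (6.02 - 4.56) = -2.92%, loss ≈ 13055 × 2.92/100 ≈ 381.
Year 1990: gap = -2.0 × (6.7 - 4.56) = -4.28%, loss ≈ 13055 × 4.28/100 ≈ 559.
Year 1991: gap = -2.0 × (7.33 - 4.56) = -5.54%, loss ≈ 13055 × 5.54/100 ≈ 723.
Year 1992: gap = -2.0 × (7.6 - 4.56) = -6.08%, loss ≈ 13055 × 6.08/100 ≈ 794.
Total lost output = 616 + 381 + 559 + 723 + 794 = 3073 billion.

£3,073 billion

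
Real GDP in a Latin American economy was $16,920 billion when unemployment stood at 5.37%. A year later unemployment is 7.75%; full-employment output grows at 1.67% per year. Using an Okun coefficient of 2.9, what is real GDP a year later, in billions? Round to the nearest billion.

$16,035 billion

Δu = 7.75 - 5.37 = 2.38 points.
Okun's law (growth form): g_Y = g_Y* - β × Δu = 1.67 - 2.9 × (2.38) = 1.67 - 6.902 = -5.232%.
Real GDP in the next year = 16920 × (1 - 5.232/100) = 16920 × 0.94768 ≈ 16035 billion.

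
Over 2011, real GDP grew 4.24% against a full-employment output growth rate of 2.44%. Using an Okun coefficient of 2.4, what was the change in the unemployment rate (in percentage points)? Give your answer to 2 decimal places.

Growth-rate Okun's law: g_Y = g_Y* - β × Δu, so Δu = (g_Y* - g_Y)/β.
Δu = (2.44 - 4.24)/2.4 = -1.8/2.4 = -0.75 percentage points.

-0.75 percentage points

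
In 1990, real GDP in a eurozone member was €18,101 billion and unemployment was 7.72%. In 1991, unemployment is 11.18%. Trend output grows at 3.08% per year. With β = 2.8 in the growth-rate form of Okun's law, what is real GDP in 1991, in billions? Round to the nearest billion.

Δu = 11.18 - 7.72 = 3.46 points.
Okun's law (growth form): g_Y = g_Y* - β × Δu = 3.08 - 2.8 × (3.46) = 3.08 - 9.688 = -6.608%.
Real GDP in the next year = 18101 × (1 - 6.608/100) = 18101 × 0.93392 ≈ 16905 billion.

€16,905 billion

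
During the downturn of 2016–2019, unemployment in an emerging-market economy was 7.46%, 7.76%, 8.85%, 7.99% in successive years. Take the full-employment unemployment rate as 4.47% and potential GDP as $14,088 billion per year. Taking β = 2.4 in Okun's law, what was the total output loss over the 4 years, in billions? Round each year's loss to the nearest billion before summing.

Year 2016: gap = -2.4 × (7.46 - 4.47) = -7.176%, loss ≈ 14088 × 7.176/100 ≈ 1011.
Year 2017: gap = -2.4 × (7.76 - 4.47) = -7.896%, loss ≈ 14088 × 7.896/100 ≈ 1112.
Year 2018: gap = -2.4 × (8.85 - 4.47) = -10.512%, loss ≈ 14088 × 10.512/100 ≈ 1481.
Year 2019: gap = -2.4 × (7.99 - 4.47) = -8.448%, loss ≈ 14088 × 8.448/100 ≈ 1190.
Total lost output = 1011 + 1112 + 1481 + 1190 = 4794 billion.

$4,794 billion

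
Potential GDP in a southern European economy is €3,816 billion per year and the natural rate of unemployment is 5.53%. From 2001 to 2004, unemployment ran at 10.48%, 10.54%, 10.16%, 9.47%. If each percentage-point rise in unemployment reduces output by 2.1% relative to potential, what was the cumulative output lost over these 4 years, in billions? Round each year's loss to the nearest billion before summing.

Year 2001: gap = -2.1 × (10.48 - 5.53) = -10.395%, loss ≈ 3816 × 10.395/100 ≈ 397.
Year 2002: gap = -2.1 × (10.54 - 5.53) = -10.521%, loss ≈ 3816 × 10.521/100 ≈ 401.
Year 2003: gap = -2.1 × (10.16 - 5.53) = -9.723%, loss ≈ 3816 × 9.723/100 ≈ 371.
Year 2004: gap = -2.1 × (9.47 - 5.53) = -8.274%, loss ≈ 3816 × 8.274/100 ≈ 316.
Total lost output = 397 + 401 + 371 + 316 = 1485 billion.

€1,485 billion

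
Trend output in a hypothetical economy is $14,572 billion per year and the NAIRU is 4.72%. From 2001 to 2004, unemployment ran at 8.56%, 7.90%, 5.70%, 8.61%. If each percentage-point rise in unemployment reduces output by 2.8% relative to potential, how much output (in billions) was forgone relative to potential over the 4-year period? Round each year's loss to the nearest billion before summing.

Year 2001: gap = -2.8 × (8.56 - 4.72) = -10.752%, loss ≈ 14572 × 10.752/100 ≈ 1567.
Year 2002: gap = -2.8 × (7.9 - 4.72) = -8.904%, loss ≈ 14572 × 8.904/100 ≈ 1297.
Year 2003: gap = -2.8 × (5.7 - 4.72) = -2.744%, loss ≈ 14572 × 2.744/100 ≈ 400.
Year 2004: gap = -2.8 × (8.61 - 4.72) = -10.892%, loss ≈ 14572 × 10.892/100 ≈ 1587.
Total lost output = 1567 + 1297 + 400 + 1587 = 4851 billion.

$4,851 billion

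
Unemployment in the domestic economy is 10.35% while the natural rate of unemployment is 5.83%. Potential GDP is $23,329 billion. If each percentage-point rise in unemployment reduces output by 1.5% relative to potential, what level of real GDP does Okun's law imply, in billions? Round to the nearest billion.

$21,747 billion

Unemployment gap = 10.35 - 5.83 = 4.52 points, so the output gap is -1.5 × 4.52 = -6.78%.
Actual GDP = 23329 × (1 - 6.78/100) = 23329 × 0.9322 ≈ 21747 billion.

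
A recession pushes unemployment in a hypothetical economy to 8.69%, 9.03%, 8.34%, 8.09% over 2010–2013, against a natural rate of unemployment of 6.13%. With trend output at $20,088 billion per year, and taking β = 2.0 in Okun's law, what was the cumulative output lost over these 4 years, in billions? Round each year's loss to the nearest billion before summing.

$3,869 billion

Year 2010: gap = -2.0 × (8.69 - 6.13) = -5.12%, loss ≈ 20088 × 5.12/100 ≈ 1029.
Year 2011: gap = -2.0 × (9.03 - 6.13) = -5.8%, loss ≈ 20088 × 5.8/100 ≈ 1165.
Year 2012: gap = -2.0 × (8.34 - 6.13) = -4.42%, loss ≈ 20088 × 4.42/100 ≈ 888.
Year 2013: gap = -2.0 × (8.09 - 6.13) = -3.92%, loss ≈ 20088 × 3.92/100 ≈ 787.
Total lost output = 1029 + 1165 + 888 + 787 = 3869 billion.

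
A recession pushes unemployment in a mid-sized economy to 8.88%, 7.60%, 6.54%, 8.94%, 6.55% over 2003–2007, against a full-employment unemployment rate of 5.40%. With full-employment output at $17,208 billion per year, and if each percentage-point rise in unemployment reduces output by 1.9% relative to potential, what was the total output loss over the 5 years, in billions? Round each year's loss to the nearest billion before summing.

Year 2003: gap = -1.9 × (8.88 - 5.4) = -6.612%, loss ≈ 17208 × 6.612/100 ≈ 1138.
Year 2004: gap = -1.9 × (7.6 - 5.4) = -4.18%, loss ≈ 17208 × 4.18/100 ≈ 719.
Year 2005: gap = -1.9 × (6.54 - 5.4) = -2.166%, loss ≈ 17208 × 2.166/100 ≈ 373.
Year 2006: gap = -1.9 × (8.94 - 5.4) = -6.726%, loss ≈ 17208 × 6.726/100 ≈ 1157.
Year 2007: gap = -1.9 × (6.55 - 5.4) = -2.185%, loss ≈ 17208 × 2.185/100 ≈ 376.
Total lost output = 1138 + 719 + 373 + 1157 + 376 = 3763 billion.

$3,763 billion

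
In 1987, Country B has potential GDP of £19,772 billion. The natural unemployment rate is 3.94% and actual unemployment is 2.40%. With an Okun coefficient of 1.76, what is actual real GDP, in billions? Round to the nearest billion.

Unemployment gap = 2.4 - 3.94 = -1.54 points, so the output gap is -1.76 × (-1.54) = 2.7104%.
Actual GDP = 19772 × (1 + 2.7104/100) = 19772 × 1.027104 ≈ 20308 billion.

£20,308 billion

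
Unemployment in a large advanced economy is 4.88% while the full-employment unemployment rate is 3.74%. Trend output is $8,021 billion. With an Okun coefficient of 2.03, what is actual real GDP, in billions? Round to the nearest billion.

$7,835 billion

Unemployment gap = 4.88 - 3.74 = 1.14 points, so the output gap is -2.03 × 1.14 = -2.3142%.
Actual GDP = 8021 × (1 - 2.3142/100) = 8021 × 0.976858 ≈ 7835 billion.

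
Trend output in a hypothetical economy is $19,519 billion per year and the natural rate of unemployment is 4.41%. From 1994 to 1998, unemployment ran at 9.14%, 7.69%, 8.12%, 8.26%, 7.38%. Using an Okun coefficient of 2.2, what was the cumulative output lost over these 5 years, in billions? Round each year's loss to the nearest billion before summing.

Year 1994: gap = -2.2 × (9.14 - 4.41) = -10.406%, loss ≈ 19519 × 10.406/100 ≈ 2031.
Year 1995: gap = -2.2 × (7.69 - 4.41) = -7.216%, loss ≈ 19519 × 7.216/100 ≈ 1408.
Year 1996: gap = -2.2 × (8.12 - 4.41) = -8.162%, loss ≈ 19519 × 8.162/100 ≈ 1593.
Year 1997: gap = -2.2 × (8.26 - 4.41) = -8.47%, loss ≈ 19519 × 8.47/100 ≈ 1653.
Year 1998: gap = -2.2 × (7.38 - 4.41) = -6.534%, loss ≈ 19519 × 6.534/100 ≈ 1275.
Total lost output = 2031 + 1408 + 1593 + 1653 + 1275 = 7960 billion.

$7,960 billion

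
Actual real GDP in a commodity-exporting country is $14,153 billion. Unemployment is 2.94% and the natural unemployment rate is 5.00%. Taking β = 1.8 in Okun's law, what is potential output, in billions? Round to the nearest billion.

$13,647 billion

Unemployment gap = 2.94 - 5 = -2.06 points, so output gap = -1.8 × (-2.06) = 3.708%.
Since Y = Y* × (1 + gap/100), Y* = 14153/1.03708 ≈ 13647 billion.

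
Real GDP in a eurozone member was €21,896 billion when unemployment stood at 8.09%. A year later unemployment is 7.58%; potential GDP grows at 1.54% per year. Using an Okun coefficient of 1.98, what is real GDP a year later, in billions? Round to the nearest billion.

€22,454 billion

Δu = 7.58 - 8.09 = -0.51 points.
Okun's law (growth form): g_Y = g_Y* - β × Δu = 1.54 - 1.98 × (-0.51) = 1.54 + 1.0098 = 2.5498%.
Real GDP in the next year = 21896 × (1 + 2.5498/100) = 21896 × 1.025498 ≈ 22454 billion.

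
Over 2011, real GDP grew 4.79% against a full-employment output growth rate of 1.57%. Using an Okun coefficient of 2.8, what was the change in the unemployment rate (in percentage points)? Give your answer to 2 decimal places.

Growth-rate Okun's law: g_Y = g_Y* - β × Δu, so Δu = (g_Y* - g_Y)/β.
Δu = (1.57 - 4.79)/2.8 = -3.22/2.8 = -1.15 percentage points.

-1.15 percentage points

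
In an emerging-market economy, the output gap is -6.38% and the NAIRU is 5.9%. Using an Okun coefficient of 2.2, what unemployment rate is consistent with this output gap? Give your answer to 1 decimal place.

From Okun's law, u - u* = -(output gap)/β = -(-6.38)/2.2 = 2.9 points.
So u = 5.9 + 2.9 = 8.8%.

8.8%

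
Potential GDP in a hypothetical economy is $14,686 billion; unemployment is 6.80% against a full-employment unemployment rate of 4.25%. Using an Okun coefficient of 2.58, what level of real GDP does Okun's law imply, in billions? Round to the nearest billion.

$13,720 billion

Unemployment gap = 6.8 - 4.25 = 2.55 points, so the output gap is -2.58 × 2.55 = -6.579%.
Actual GDP = 14686 × (1 - 6.579/100) = 14686 × 0.93421 ≈ 13720 billion.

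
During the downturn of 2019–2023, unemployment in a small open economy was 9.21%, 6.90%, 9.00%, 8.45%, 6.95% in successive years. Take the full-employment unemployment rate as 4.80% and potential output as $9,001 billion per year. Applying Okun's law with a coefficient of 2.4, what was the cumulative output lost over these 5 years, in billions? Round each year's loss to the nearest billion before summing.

Year 2019: gap = -2.4 × (9.21 - 4.8) = -10.584%, loss ≈ 9001 × 10.584/100 ≈ 953.
Year 2020: gap = -2.4 × (6.9 - 4.8) = -5.04%, loss ≈ 9001 × 5.04/100 ≈ 454.
Year 2021: gap = -2.4 × (9 - 4.8) = -10.08%, loss ≈ 9001 × 10.08/100 ≈ 907.
Year 2022: gap = -2.4 × (8.45 - 4.8) = -8.76%, loss ≈ 9001 × 8.76/100 ≈ 788.
Year 2023: gap = -2.4 × (6.95 - 4.8) = -5.16%, loss ≈ 9001 × 5.16/100 ≈ 464.
Total lost output = 953 + 454 + 907 + 788 + 464 = 3566 billion.

$3,566 billion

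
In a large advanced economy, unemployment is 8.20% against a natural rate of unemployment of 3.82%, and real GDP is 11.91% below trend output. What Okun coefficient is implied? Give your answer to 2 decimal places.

β ≈ 2.72

Okun's law: output gap = -β × (u - u*).
-11.91 = -β × (8.2 - 3.82) = -β × 4.38, so β = 11.91/4.38 = 2.72.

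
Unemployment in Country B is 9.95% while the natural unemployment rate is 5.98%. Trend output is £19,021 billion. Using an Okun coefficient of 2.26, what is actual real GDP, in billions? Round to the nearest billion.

£17,314 billion

Unemployment gap = 9.95 - 5.98 = 3.97 points, so the output gap is -2.26 × 3.97 = -8.9722%.
Actual GDP = 19021 × (1 - 8.9722/100) = 19021 × 0.910278 ≈ 17314 billion.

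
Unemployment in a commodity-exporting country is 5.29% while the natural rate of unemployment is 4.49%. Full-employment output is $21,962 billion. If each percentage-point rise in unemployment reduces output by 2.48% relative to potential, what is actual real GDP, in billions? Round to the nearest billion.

$21,526 billion

Unemployment gap = 5.29 - 4.49 = 0.8 points, so the output gap is -2.48 × 0.8 = -1.984%.
Actual GDP = 21962 × (1 - 1.984/100) = 21962 × 0.98016 ≈ 21526 billion.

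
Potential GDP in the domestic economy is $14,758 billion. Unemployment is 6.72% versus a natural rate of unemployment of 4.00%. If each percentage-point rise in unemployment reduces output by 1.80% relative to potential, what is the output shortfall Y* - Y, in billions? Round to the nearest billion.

$723 billion

Output gap = -1.80 × (6.72 - 4) = -1.8 × 2.72 = -4.896%.
Actual GDP ≈ 14758 × 0.95104 ≈ 14035 billion, so the shortfall is 14758 - 14035 = 723 billion.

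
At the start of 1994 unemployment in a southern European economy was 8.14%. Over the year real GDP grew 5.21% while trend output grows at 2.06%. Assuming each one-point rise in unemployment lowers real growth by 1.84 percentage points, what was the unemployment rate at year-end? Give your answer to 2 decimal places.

6.43%

Growth-rate Okun's law: g_Y = g_Y* - β × Δu, so Δu = (g_Y* - g_Y)/β.
Δu = (2.06 - 5.21)/1.84 = -3.15/1.84 = -1.71 percentage points.
Year-end unemployment = 8.14 - 1.71 = 6.43%.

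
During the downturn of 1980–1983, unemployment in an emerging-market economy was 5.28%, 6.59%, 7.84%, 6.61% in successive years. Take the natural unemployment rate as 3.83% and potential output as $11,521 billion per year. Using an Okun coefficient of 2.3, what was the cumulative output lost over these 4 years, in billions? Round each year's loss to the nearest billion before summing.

Year 1980: gap = -2.3 × (5.28 - 3.83) = -3.335%, loss ≈ 11521 × 3.335/100 ≈ 384.
Year 1981: gap = -2.3 × (6.59 - 3.83) = -6.348%, loss ≈ 11521 × 6.348/100 ≈ 731.
Year 1982: gap = -2.3 × (7.84 - 3.83) = -9.223%, loss ≈ 11521 × 9.223/100 ≈ 1063.
Year 1983: gap = -2.3 × (6.61 - 3.83) = -6.394%, loss ≈ 11521 × 6.394/100 ≈ 737.
Total lost output = 384 + 731 + 1063 + 737 = 2915 billion.

$2,915 billion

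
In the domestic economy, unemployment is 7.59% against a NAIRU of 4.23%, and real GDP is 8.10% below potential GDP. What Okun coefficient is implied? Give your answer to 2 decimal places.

β ≈ 2.41

Okun's law: output gap = -β × (u - u*).
-8.10 = -β × (7.59 - 4.23) = -β × 3.36, so β = 8.1/3.36 = 2.41.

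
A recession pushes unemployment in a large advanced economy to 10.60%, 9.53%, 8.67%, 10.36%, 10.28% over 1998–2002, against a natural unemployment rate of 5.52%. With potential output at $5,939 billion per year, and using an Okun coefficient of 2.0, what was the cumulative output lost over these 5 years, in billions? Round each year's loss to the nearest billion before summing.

$2,593 billion

Year 1998: gap = -2.0 × (10.6 - 5.52) = -10.16%, loss ≈ 5939 × 10.16/100 ≈ 603.
Year 1999: gap = -2.0 × (9.53 - 5.52) = -8.02%, loss ≈ 5939 × 8.02/100 ≈ 476.
Year 2000: gap = -2.0 × (8.67 - 5.52) = -6.3%, loss ≈ 5939 × 6.3/100 ≈ 374.
Year 2001: gap = -2.0 × (10.36 - 5.52) = -9.68%, loss ≈ 5939 × 9.68/100 ≈ 575.
Year 2002: gap = -2.0 × (10.28 - 5.52) = -9.52%, loss ≈ 5939 × 9.52/100 ≈ 565.
Total lost output = 603 + 476 + 374 + 575 + 565 = 2593 billion.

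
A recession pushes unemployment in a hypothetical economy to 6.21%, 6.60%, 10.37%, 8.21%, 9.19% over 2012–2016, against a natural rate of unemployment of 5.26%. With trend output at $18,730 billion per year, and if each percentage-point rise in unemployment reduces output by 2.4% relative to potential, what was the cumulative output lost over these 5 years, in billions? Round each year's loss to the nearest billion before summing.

$6,419 billion

Year 2012: gap = -2.4 × (6.21 - 5.26) = -2.28%, loss ≈ 18730 × 2.28/100 ≈ 427.
Year 2013: gap = -2.4 × (6.6 - 5.26) = -3.216%, loss ≈ 18730 × 3.216/100 ≈ 602.
Year 2014: gap = -2.4 × (10.37 - 5.26) = -12.264%, loss ≈ 18730 × 12.264/100 ≈ 2297.
Year 2015: gap = -2.4 × (8.21 - 5.26) = -7.08%, loss ≈ 18730 × 7.08/100 ≈ 1326.
Year 2016: gap = -2.4 × (9.19 - 5.26) = -9.432%, loss ≈ 18730 × 9.432/100 ≈ 1767.
Total lost output = 427 + 602 + 2297 + 1326 + 1767 = 6419 billion.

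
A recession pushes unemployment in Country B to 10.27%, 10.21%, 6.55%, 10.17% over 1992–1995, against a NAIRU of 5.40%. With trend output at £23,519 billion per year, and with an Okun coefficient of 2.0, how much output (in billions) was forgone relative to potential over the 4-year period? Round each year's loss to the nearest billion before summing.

Year 1992: gap = -2.0 × (10.27 - 5.4) = -9.74%, loss ≈ 23519 × 9.74/100 ≈ 2291.
Year 1993: gap = -2.0 × (10.21 - 5.4) = -9.62%, loss ≈ 23519 × 9.62/100 ≈ 2263.
Year 1994: gap = -2.0 × (6.55 - 5.4) = -2.3%, loss ≈ 23519 × 2.3/100 ≈ 541.
Year 1995: gap = -2.0 × (10.17 - 5.4) = -9.54%, loss ≈ 23519 × 9.54/100 ≈ 2244.
Total lost output = 2291 + 2263 + 541 + 2244 = 7339 billion.

£7,339 billion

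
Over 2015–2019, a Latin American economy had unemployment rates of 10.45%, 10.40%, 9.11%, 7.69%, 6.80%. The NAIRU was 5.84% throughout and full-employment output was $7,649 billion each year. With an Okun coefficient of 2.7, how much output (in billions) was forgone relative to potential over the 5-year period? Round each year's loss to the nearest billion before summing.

Year 2015: gap = -2.7 × (10.45 - 5.84) = -12.447%, loss ≈ 7649 × 12.447/100 ≈ 952.
Year 2016: gap = -2.7 × (10.4 - 5.84) = -12.312%, loss ≈ 7649 × 12.312/100 ≈ 942.
Year 2017: gap = -2.7 × (9.11 - 5.84) = -8.829%, loss ≈ 7649 × 8.829/100 ≈ 675.
Year 2018: gap = -2.7 × (7.69 - 5.84) = -4.995%, loss ≈ 7649 × 4.995/100 ≈ 382.
Year 2019: gap = -2.7 × (6.8 - 5.84) = -2.592%, loss ≈ 7649 × 2.592/100 ≈ 198.
Total lost output = 952 + 942 + 675 + 382 + 198 = 3149 billion.

$3,149 billion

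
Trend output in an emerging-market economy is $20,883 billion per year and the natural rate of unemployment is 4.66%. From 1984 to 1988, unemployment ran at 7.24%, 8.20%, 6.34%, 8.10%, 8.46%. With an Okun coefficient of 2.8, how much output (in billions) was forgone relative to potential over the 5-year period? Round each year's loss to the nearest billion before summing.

$8,794 billion

Year 1984: gap = -2.8 × (7.24 - 4.66) = -7.224%, loss ≈ 20883 × 7.224/100 ≈ 1509.
Year 1985: gap = -2.8 × (8.2 - 4.66) = -9.912%, loss ≈ 20883 × 9.912/100 ≈ 2070.
Year 1986: gap = -2.8 × (6.34 - 4.66) = -4.704%, loss ≈ 20883 × 4.704/100 ≈ 982.
Year 1987: gap = -2.8 × (8.1 - 4.66) = -9.632%, loss ≈ 20883 × 9.632/100 ≈ 2011.
Year 1988: gap = -2.8 × (8.46 - 4.66) = -10.64%, loss ≈ 20883 × 10.64/100 ≈ 2222.
Total lost output = 1509 + 2070 + 982 + 2011 + 2222 = 8794 billion.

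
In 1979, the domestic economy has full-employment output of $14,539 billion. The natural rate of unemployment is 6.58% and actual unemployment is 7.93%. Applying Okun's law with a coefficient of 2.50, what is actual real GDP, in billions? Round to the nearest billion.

$14,048 billion

Unemployment gap = 7.93 - 6.58 = 1.35 points, so the output gap is -2.5 × 1.35 = -3.375%.
Actual GDP = 14539 × (1 - 3.375/100) = 14539 × 0.96625 ≈ 14048 billion.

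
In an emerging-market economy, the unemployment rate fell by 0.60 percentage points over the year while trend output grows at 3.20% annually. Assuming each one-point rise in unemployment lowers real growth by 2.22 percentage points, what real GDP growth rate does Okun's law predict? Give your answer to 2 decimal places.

Growth-rate Okun's law: g_Y = g_Y* - β × Δu.
g_Y = 3.20 - 2.22 × (-0.60) = 3.2 + 1.332 = 4.532%, i.e. 4.53% to 2 d.p.

4.53%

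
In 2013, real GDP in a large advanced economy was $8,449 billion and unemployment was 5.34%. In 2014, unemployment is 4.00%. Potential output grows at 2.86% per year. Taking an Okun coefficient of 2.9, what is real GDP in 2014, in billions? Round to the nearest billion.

Δu = 4 - 5.34 = -1.34 points.
Okun's law (growth form): g_Y = g_Y* - β × Δu = 2.86 - 2.9 × (-1.34) = 2.86 + 3.886 = 6.746%.
Real GDP in the next year = 8449 × (1 + 6.746/100) = 8449 × 1.06746 ≈ 9019 billion.

$9,019 billion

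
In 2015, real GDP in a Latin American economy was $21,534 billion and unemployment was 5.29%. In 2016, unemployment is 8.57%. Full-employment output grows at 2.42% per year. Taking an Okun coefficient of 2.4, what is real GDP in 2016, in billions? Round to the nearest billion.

$20,360 billion

Δu = 8.57 - 5.29 = 3.28 points.
Okun's law (growth form): g_Y = g_Y* - β × Δu = 2.42 - 2.4 × (3.28) = 2.42 - 7.872 = -5.452%.
Real GDP in the next year = 21534 × (1 - 5.452/100) = 21534 × 0.94548 ≈ 20360 billion.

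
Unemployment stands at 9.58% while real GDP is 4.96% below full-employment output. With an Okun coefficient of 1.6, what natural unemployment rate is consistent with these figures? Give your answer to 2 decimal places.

6.48%

From Okun's law, u - u* = -(output gap)/β = -(-4.96)/1.6 = 3.1 points.
So u* = 9.58 - 3.1 = 6.48%.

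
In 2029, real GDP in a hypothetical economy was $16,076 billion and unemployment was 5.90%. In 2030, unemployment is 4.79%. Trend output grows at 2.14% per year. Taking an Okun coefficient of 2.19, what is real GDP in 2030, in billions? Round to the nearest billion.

Δu = 4.79 - 5.9 = -1.11 points.
Okun's law (growth form): g_Y = g_Y* - β × Δu = 2.14 - 2.19 × (-1.11) = 2.14 + 2.4309 = 4.5709%.
Real GDP in the next year = 16076 × (1 + 4.5709/100) = 16076 × 1.045709 ≈ 16811 billion.

$16,811 billion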